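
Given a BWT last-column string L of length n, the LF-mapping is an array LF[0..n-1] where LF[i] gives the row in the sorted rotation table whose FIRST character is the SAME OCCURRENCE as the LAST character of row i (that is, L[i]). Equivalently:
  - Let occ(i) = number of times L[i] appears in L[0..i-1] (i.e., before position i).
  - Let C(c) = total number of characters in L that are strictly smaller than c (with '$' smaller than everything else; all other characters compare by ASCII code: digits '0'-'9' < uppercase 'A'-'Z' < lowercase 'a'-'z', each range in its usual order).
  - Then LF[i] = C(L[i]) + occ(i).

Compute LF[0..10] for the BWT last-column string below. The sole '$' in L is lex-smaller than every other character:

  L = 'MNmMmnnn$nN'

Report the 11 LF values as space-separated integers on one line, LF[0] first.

Answer: 1 3 5 2 6 7 8 9 0 10 4

Derivation:
Char counts: '$':1, 'M':2, 'N':2, 'm':2, 'n':4
C (first-col start): C('$')=0, C('M')=1, C('N')=3, C('m')=5, C('n')=7
L[0]='M': occ=0, LF[0]=C('M')+0=1+0=1
L[1]='N': occ=0, LF[1]=C('N')+0=3+0=3
L[2]='m': occ=0, LF[2]=C('m')+0=5+0=5
L[3]='M': occ=1, LF[3]=C('M')+1=1+1=2
L[4]='m': occ=1, LF[4]=C('m')+1=5+1=6
L[5]='n': occ=0, LF[5]=C('n')+0=7+0=7
L[6]='n': occ=1, LF[6]=C('n')+1=7+1=8
L[7]='n': occ=2, LF[7]=C('n')+2=7+2=9
L[8]='$': occ=0, LF[8]=C('$')+0=0+0=0
L[9]='n': occ=3, LF[9]=C('n')+3=7+3=10
L[10]='N': occ=1, LF[10]=C('N')+1=3+1=4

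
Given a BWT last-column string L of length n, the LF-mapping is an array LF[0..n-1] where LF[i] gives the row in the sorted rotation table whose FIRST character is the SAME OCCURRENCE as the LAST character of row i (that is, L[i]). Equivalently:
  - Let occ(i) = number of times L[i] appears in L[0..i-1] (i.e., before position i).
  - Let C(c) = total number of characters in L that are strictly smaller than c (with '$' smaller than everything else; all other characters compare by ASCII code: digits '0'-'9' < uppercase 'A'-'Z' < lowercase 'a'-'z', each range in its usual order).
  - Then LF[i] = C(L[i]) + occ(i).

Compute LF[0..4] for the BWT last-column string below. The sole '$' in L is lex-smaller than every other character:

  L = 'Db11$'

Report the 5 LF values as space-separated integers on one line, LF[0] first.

Char counts: '$':1, '1':2, 'D':1, 'b':1
C (first-col start): C('$')=0, C('1')=1, C('D')=3, C('b')=4
L[0]='D': occ=0, LF[0]=C('D')+0=3+0=3
L[1]='b': occ=0, LF[1]=C('b')+0=4+0=4
L[2]='1': occ=0, LF[2]=C('1')+0=1+0=1
L[3]='1': occ=1, LF[3]=C('1')+1=1+1=2
L[4]='$': occ=0, LF[4]=C('$')+0=0+0=0

Answer: 3 4 1 2 0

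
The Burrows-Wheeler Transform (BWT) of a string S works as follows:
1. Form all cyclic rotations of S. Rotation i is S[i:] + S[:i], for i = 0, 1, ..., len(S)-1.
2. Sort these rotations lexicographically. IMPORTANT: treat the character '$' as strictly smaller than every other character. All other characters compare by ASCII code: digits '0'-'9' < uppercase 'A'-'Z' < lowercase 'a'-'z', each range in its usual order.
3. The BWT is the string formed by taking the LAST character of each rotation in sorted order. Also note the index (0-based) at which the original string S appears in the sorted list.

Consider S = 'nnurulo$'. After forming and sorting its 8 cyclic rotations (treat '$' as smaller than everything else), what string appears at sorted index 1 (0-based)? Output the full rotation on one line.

All 8 rotations (rotation i = S[i:]+S[:i]):
  rot[0] = nnurulo$
  rot[1] = nurulo$n
  rot[2] = urulo$nn
  rot[3] = rulo$nnu
  rot[4] = ulo$nnur
  rot[5] = lo$nnuru
  rot[6] = o$nnurul
  rot[7] = $nnurulo
Sorted (with $ < everything):
  sorted[0] = $nnurulo
  sorted[1] = lo$nnuru
  sorted[2] = nnurulo$
  sorted[3] = nurulo$n
  sorted[4] = o$nnurul
  sorted[5] = rulo$nnu
  sorted[6] = ulo$nnur
  sorted[7] = urulo$nn
sorted[1] = lo$nnuru

Answer: lo$nnuru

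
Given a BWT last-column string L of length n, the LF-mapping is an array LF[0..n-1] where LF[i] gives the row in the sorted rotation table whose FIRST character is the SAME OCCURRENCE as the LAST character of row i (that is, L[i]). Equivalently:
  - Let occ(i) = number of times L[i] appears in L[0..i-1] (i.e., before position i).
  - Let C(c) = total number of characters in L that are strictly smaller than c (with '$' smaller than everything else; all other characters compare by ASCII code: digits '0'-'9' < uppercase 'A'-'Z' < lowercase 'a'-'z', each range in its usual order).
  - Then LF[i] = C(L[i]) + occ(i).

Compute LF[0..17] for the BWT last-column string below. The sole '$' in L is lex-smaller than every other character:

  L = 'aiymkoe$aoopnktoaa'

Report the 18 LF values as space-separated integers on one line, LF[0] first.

Answer: 1 6 17 9 7 11 5 0 2 12 13 15 10 8 16 14 3 4

Derivation:
Char counts: '$':1, 'a':4, 'e':1, 'i':1, 'k':2, 'm':1, 'n':1, 'o':4, 'p':1, 't':1, 'y':1
C (first-col start): C('$')=0, C('a')=1, C('e')=5, C('i')=6, C('k')=7, C('m')=9, C('n')=10, C('o')=11, C('p')=15, C('t')=16, C('y')=17
L[0]='a': occ=0, LF[0]=C('a')+0=1+0=1
L[1]='i': occ=0, LF[1]=C('i')+0=6+0=6
L[2]='y': occ=0, LF[2]=C('y')+0=17+0=17
L[3]='m': occ=0, LF[3]=C('m')+0=9+0=9
L[4]='k': occ=0, LF[4]=C('k')+0=7+0=7
L[5]='o': occ=0, LF[5]=C('o')+0=11+0=11
L[6]='e': occ=0, LF[6]=C('e')+0=5+0=5
L[7]='$': occ=0, LF[7]=C('$')+0=0+0=0
L[8]='a': occ=1, LF[8]=C('a')+1=1+1=2
L[9]='o': occ=1, LF[9]=C('o')+1=11+1=12
L[10]='o': occ=2, LF[10]=C('o')+2=11+2=13
L[11]='p': occ=0, LF[11]=C('p')+0=15+0=15
L[12]='n': occ=0, LF[12]=C('n')+0=10+0=10
L[13]='k': occ=1, LF[13]=C('k')+1=7+1=8
L[14]='t': occ=0, LF[14]=C('t')+0=16+0=16
L[15]='o': occ=3, LF[15]=C('o')+3=11+3=14
L[16]='a': occ=2, LF[16]=C('a')+2=1+2=3
L[17]='a': occ=3, LF[17]=C('a')+3=1+3=4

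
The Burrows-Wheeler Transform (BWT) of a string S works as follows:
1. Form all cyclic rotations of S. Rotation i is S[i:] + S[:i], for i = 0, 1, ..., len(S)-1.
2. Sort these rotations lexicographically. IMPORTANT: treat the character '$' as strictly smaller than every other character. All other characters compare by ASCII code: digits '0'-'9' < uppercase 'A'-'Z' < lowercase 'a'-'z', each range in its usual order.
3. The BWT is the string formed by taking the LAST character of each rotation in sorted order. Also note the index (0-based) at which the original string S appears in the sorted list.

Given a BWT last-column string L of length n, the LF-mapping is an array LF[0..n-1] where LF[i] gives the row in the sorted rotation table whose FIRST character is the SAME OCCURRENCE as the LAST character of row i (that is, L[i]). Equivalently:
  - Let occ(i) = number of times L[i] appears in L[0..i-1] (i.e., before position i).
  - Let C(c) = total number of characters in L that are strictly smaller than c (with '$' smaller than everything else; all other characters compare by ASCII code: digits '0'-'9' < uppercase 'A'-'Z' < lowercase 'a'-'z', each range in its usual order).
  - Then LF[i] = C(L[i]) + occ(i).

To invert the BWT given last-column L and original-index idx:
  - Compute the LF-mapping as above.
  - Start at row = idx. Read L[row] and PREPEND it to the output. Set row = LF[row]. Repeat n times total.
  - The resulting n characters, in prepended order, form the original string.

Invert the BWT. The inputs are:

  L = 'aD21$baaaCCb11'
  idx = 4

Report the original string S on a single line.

Answer: 21bCaCaD11baa$

Derivation:
LF mapping: 8 7 4 1 0 12 9 10 11 5 6 13 2 3
Walk LF starting at row 4, prepending L[row]:
  step 1: row=4, L[4]='$', prepend. Next row=LF[4]=0
  step 2: row=0, L[0]='a', prepend. Next row=LF[0]=8
  step 3: row=8, L[8]='a', prepend. Next row=LF[8]=11
  step 4: row=11, L[11]='b', prepend. Next row=LF[11]=13
  step 5: row=13, L[13]='1', prepend. Next row=LF[13]=3
  step 6: row=3, L[3]='1', prepend. Next row=LF[3]=1
  step 7: row=1, L[1]='D', prepend. Next row=LF[1]=7
  step 8: row=7, L[7]='a', prepend. Next row=LF[7]=10
  step 9: row=10, L[10]='C', prepend. Next row=LF[10]=6
  step 10: row=6, L[6]='a', prepend. Next row=LF[6]=9
  step 11: row=9, L[9]='C', prepend. Next row=LF[9]=5
  step 12: row=5, L[5]='b', prepend. Next row=LF[5]=12
  step 13: row=12, L[12]='1', prepend. Next row=LF[12]=2
  step 14: row=2, L[2]='2', prepend. Next row=LF[2]=4
Reversed output: 21bCaCaD11baa$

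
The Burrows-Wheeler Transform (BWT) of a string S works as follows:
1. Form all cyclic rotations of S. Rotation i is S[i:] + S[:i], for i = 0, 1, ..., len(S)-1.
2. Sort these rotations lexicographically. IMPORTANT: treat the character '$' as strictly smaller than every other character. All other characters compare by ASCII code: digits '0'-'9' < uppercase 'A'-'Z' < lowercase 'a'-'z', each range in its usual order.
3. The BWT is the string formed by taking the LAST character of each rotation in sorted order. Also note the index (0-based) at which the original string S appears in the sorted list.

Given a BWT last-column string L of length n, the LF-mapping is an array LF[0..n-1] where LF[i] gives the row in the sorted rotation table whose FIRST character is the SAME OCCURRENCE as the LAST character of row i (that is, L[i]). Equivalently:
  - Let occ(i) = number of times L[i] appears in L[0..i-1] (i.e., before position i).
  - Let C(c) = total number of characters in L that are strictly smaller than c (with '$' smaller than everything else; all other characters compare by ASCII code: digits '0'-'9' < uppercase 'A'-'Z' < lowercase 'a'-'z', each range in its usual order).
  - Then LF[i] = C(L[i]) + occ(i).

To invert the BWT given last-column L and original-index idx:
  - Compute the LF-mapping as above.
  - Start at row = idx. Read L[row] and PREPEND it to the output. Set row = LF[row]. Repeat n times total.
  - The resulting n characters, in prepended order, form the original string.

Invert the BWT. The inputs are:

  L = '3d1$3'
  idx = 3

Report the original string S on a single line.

Answer: 3d13$

Derivation:
LF mapping: 2 4 1 0 3
Walk LF starting at row 3, prepending L[row]:
  step 1: row=3, L[3]='$', prepend. Next row=LF[3]=0
  step 2: row=0, L[0]='3', prepend. Next row=LF[0]=2
  step 3: row=2, L[2]='1', prepend. Next row=LF[2]=1
  step 4: row=1, L[1]='d', prepend. Next row=LF[1]=4
  step 5: row=4, L[4]='3', prepend. Next row=LF[4]=3
Reversed output: 3d13$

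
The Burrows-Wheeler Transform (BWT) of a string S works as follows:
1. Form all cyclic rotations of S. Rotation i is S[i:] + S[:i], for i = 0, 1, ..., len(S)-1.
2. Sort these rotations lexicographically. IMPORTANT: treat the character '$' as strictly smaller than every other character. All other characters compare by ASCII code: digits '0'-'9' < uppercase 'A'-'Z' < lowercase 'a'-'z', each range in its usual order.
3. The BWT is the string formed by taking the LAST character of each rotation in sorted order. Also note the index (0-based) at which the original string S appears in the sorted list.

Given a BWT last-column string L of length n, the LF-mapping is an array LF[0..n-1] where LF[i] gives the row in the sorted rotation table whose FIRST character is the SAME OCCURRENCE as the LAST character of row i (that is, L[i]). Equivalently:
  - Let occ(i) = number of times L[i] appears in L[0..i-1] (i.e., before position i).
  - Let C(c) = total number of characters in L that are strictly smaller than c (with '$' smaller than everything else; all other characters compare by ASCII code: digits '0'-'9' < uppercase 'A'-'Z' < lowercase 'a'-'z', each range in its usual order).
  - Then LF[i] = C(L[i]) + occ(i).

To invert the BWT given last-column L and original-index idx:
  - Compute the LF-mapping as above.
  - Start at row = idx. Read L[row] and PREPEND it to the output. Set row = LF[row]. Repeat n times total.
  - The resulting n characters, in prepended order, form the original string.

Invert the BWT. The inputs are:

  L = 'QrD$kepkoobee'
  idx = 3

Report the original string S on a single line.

LF mapping: 2 12 1 0 7 4 11 8 9 10 3 5 6
Walk LF starting at row 3, prepending L[row]:
  step 1: row=3, L[3]='$', prepend. Next row=LF[3]=0
  step 2: row=0, L[0]='Q', prepend. Next row=LF[0]=2
  step 3: row=2, L[2]='D', prepend. Next row=LF[2]=1
  step 4: row=1, L[1]='r', prepend. Next row=LF[1]=12
  step 5: row=12, L[12]='e', prepend. Next row=LF[12]=6
  step 6: row=6, L[6]='p', prepend. Next row=LF[6]=11
  step 7: row=11, L[11]='e', prepend. Next row=LF[11]=5
  step 8: row=5, L[5]='e', prepend. Next row=LF[5]=4
  step 9: row=4, L[4]='k', prepend. Next row=LF[4]=7
  step 10: row=7, L[7]='k', prepend. Next row=LF[7]=8
  step 11: row=8, L[8]='o', prepend. Next row=LF[8]=9
  step 12: row=9, L[9]='o', prepend. Next row=LF[9]=10
  step 13: row=10, L[10]='b', prepend. Next row=LF[10]=3
Reversed output: bookkeeperDQ$

Answer: bookkeeperDQ$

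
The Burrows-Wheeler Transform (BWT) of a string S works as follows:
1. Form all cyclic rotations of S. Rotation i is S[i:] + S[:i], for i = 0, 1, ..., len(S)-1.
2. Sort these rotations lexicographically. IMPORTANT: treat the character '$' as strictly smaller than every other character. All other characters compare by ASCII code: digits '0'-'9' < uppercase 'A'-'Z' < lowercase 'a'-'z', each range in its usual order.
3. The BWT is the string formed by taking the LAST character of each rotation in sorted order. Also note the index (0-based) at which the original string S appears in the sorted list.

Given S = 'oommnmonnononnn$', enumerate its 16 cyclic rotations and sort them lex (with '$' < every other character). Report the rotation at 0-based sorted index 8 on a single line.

Answer: nnononnn$oommnmo

Derivation:
All 16 rotations (rotation i = S[i:]+S[:i]):
  rot[0] = oommnmonnononnn$
  rot[1] = ommnmonnononnn$o
  rot[2] = mmnmonnononnn$oo
  rot[3] = mnmonnononnn$oom
  rot[4] = nmonnononnn$oomm
  rot[5] = monnononnn$oommn
  rot[6] = onnononnn$oommnm
  rot[7] = nnononnn$oommnmo
  rot[8] = nononnn$oommnmon
  rot[9] = ononnn$oommnmonn
  rot[10] = nonnn$oommnmonno
  rot[11] = onnn$oommnmonnon
  rot[12] = nnn$oommnmonnono
  rot[13] = nn$oommnmonnonon
  rot[14] = n$oommnmonnononn
  rot[15] = $oommnmonnononnn
Sorted (with $ < everything):
  sorted[0] = $oommnmonnononnn
  sorted[1] = mmnmonnononnn$oo
  sorted[2] = mnmonnononnn$oom
  sorted[3] = monnononnn$oommn
  sorted[4] = n$oommnmonnononn
  sorted[5] = nmonnononnn$oomm
  sorted[6] = nn$oommnmonnonon
  sorted[7] = nnn$oommnmonnono
  sorted[8] = nnononnn$oommnmo
  sorted[9] = nonnn$oommnmonno
  sorted[10] = nononnn$oommnmon
  sorted[11] = ommnmonnononnn$o
  sorted[12] = onnn$oommnmonnon
  sorted[13] = onnononnn$oommnm
  sorted[14] = ononnn$oommnmonn
  sorted[15] = oommnmonnononnn$
sorted[8] = nnononnn$oommnmo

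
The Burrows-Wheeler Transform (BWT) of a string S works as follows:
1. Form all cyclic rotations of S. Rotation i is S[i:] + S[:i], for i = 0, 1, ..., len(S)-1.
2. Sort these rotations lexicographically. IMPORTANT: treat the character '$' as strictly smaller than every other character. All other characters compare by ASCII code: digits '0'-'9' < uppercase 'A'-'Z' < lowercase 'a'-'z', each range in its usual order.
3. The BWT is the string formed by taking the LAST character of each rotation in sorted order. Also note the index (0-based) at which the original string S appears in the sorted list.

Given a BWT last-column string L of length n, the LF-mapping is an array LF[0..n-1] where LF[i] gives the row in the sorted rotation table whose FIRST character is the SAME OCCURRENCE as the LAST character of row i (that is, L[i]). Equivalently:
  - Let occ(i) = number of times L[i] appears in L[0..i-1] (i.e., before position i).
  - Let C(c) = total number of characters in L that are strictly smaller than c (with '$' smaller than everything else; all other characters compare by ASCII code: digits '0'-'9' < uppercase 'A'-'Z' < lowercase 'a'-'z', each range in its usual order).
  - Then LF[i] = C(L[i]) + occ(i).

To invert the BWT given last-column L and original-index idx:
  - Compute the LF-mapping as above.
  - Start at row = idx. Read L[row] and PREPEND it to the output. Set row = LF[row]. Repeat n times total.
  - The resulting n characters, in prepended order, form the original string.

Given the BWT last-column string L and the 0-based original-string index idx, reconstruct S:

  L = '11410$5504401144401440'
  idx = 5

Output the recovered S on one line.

Answer: 051004444141401014451$

Derivation:
LF mapping: 6 7 12 8 1 0 20 21 2 13 14 3 9 10 15 16 17 4 11 18 19 5
Walk LF starting at row 5, prepending L[row]:
  step 1: row=5, L[5]='$', prepend. Next row=LF[5]=0
  step 2: row=0, L[0]='1', prepend. Next row=LF[0]=6
  step 3: row=6, L[6]='5', prepend. Next row=LF[6]=20
  step 4: row=20, L[20]='4', prepend. Next row=LF[20]=19
  step 5: row=19, L[19]='4', prepend. Next row=LF[19]=18
  step 6: row=18, L[18]='1', prepend. Next row=LF[18]=11
  step 7: row=11, L[11]='0', prepend. Next row=LF[11]=3
  step 8: row=3, L[3]='1', prepend. Next row=LF[3]=8
  step 9: row=8, L[8]='0', prepend. Next row=LF[8]=2
  step 10: row=2, L[2]='4', prepend. Next row=LF[2]=12
  step 11: row=12, L[12]='1', prepend. Next row=LF[12]=9
  step 12: row=9, L[9]='4', prepend. Next row=LF[9]=13
  step 13: row=13, L[13]='1', prepend. Next row=LF[13]=10
  step 14: row=10, L[10]='4', prepend. Next row=LF[10]=14
  step 15: row=14, L[14]='4', prepend. Next row=LF[14]=15
  step 16: row=15, L[15]='4', prepend. Next row=LF[15]=16
  step 17: row=16, L[16]='4', prepend. Next row=LF[16]=17
  step 18: row=17, L[17]='0', prepend. Next row=LF[17]=4
  step 19: row=4, L[4]='0', prepend. Next row=LF[4]=1
  step 20: row=1, L[1]='1', prepend. Next row=LF[1]=7
  step 21: row=7, L[7]='5', prepend. Next row=LF[7]=21
  step 22: row=21, L[21]='0', prepend. Next row=LF[21]=5
Reversed output: 051004444141401014451$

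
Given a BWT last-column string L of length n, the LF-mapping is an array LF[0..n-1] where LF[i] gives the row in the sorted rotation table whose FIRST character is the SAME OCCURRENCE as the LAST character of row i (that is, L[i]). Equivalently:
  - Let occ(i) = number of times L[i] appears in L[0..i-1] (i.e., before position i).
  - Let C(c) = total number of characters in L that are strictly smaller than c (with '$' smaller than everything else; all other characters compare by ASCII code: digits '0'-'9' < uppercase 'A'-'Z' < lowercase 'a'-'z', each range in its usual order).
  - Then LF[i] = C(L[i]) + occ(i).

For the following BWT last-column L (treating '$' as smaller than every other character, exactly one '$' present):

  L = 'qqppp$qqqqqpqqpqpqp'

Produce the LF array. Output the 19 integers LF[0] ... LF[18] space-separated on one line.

Answer: 8 9 1 2 3 0 10 11 12 13 14 4 15 16 5 17 6 18 7

Derivation:
Char counts: '$':1, 'p':7, 'q':11
C (first-col start): C('$')=0, C('p')=1, C('q')=8
L[0]='q': occ=0, LF[0]=C('q')+0=8+0=8
L[1]='q': occ=1, LF[1]=C('q')+1=8+1=9
L[2]='p': occ=0, LF[2]=C('p')+0=1+0=1
L[3]='p': occ=1, LF[3]=C('p')+1=1+1=2
L[4]='p': occ=2, LF[4]=C('p')+2=1+2=3
L[5]='$': occ=0, LF[5]=C('$')+0=0+0=0
L[6]='q': occ=2, LF[6]=C('q')+2=8+2=10
L[7]='q': occ=3, LF[7]=C('q')+3=8+3=11
L[8]='q': occ=4, LF[8]=C('q')+4=8+4=12
L[9]='q': occ=5, LF[9]=C('q')+5=8+5=13
L[10]='q': occ=6, LF[10]=C('q')+6=8+6=14
L[11]='p': occ=3, LF[11]=C('p')+3=1+3=4
L[12]='q': occ=7, LF[12]=C('q')+7=8+7=15
L[13]='q': occ=8, LF[13]=C('q')+8=8+8=16
L[14]='p': occ=4, LF[14]=C('p')+4=1+4=5
L[15]='q': occ=9, LF[15]=C('q')+9=8+9=17
L[16]='p': occ=5, LF[16]=C('p')+5=1+5=6
L[17]='q': occ=10, LF[17]=C('q')+10=8+10=18
L[18]='p': occ=6, LF[18]=C('p')+6=1+6=7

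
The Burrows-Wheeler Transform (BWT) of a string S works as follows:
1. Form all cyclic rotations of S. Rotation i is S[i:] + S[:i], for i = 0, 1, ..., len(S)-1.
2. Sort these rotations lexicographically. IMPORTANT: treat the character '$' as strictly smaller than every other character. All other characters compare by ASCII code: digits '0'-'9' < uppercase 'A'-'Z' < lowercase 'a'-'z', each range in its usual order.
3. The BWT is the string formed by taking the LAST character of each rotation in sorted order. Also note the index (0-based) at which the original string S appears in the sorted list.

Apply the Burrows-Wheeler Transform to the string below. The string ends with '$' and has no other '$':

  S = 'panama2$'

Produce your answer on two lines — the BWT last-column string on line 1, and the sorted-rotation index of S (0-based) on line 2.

All 8 rotations (rotation i = S[i:]+S[:i]):
  rot[0] = panama2$
  rot[1] = anama2$p
  rot[2] = nama2$pa
  rot[3] = ama2$pan
  rot[4] = ma2$pana
  rot[5] = a2$panam
  rot[6] = 2$panama
  rot[7] = $panama2
Sorted (with $ < everything):
  sorted[0] = $panama2  (last char: '2')
  sorted[1] = 2$panama  (last char: 'a')
  sorted[2] = a2$panam  (last char: 'm')
  sorted[3] = ama2$pan  (last char: 'n')
  sorted[4] = anama2$p  (last char: 'p')
  sorted[5] = ma2$pana  (last char: 'a')
  sorted[6] = nama2$pa  (last char: 'a')
  sorted[7] = panama2$  (last char: '$')
Last column: 2amnpaa$
Original string S is at sorted index 7

Answer: 2amnpaa$
7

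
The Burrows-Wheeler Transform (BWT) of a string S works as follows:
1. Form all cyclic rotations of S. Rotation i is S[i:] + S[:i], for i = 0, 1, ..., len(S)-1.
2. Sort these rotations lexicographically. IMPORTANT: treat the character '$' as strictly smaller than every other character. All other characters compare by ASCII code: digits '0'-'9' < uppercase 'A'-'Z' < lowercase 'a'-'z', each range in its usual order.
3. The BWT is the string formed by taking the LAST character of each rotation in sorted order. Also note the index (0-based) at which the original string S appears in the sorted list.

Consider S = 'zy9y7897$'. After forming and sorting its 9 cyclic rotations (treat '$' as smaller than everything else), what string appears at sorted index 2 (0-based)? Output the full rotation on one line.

All 9 rotations (rotation i = S[i:]+S[:i]):
  rot[0] = zy9y7897$
  rot[1] = y9y7897$z
  rot[2] = 9y7897$zy
  rot[3] = y7897$zy9
  rot[4] = 7897$zy9y
  rot[5] = 897$zy9y7
  rot[6] = 97$zy9y78
  rot[7] = 7$zy9y789
  rot[8] = $zy9y7897
Sorted (with $ < everything):
  sorted[0] = $zy9y7897
  sorted[1] = 7$zy9y789
  sorted[2] = 7897$zy9y
  sorted[3] = 897$zy9y7
  sorted[4] = 97$zy9y78
  sorted[5] = 9y7897$zy
  sorted[6] = y7897$zy9
  sorted[7] = y9y7897$z
  sorted[8] = zy9y7897$
sorted[2] = 7897$zy9y

Answer: 7897$zy9y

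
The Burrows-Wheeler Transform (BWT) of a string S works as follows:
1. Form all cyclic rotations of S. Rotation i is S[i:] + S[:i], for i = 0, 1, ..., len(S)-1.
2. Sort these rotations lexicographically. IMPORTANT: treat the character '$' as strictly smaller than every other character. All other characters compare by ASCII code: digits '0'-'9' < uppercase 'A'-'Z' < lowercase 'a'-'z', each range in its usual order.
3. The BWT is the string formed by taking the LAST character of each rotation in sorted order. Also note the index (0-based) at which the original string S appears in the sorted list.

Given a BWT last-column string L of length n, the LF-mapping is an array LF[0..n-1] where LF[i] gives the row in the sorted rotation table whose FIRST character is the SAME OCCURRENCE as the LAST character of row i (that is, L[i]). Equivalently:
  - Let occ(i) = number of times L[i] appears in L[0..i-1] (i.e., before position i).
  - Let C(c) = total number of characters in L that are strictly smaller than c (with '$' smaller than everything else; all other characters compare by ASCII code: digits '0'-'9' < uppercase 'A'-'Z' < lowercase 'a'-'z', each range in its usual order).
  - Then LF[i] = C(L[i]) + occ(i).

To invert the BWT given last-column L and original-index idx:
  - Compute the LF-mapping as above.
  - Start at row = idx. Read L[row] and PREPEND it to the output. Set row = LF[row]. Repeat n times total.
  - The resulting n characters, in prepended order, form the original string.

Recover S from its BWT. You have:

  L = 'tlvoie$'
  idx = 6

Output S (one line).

LF mapping: 5 3 6 4 2 1 0
Walk LF starting at row 6, prepending L[row]:
  step 1: row=6, L[6]='$', prepend. Next row=LF[6]=0
  step 2: row=0, L[0]='t', prepend. Next row=LF[0]=5
  step 3: row=5, L[5]='e', prepend. Next row=LF[5]=1
  step 4: row=1, L[1]='l', prepend. Next row=LF[1]=3
  step 5: row=3, L[3]='o', prepend. Next row=LF[3]=4
  step 6: row=4, L[4]='i', prepend. Next row=LF[4]=2
  step 7: row=2, L[2]='v', prepend. Next row=LF[2]=6
Reversed output: violet$

Answer: violet$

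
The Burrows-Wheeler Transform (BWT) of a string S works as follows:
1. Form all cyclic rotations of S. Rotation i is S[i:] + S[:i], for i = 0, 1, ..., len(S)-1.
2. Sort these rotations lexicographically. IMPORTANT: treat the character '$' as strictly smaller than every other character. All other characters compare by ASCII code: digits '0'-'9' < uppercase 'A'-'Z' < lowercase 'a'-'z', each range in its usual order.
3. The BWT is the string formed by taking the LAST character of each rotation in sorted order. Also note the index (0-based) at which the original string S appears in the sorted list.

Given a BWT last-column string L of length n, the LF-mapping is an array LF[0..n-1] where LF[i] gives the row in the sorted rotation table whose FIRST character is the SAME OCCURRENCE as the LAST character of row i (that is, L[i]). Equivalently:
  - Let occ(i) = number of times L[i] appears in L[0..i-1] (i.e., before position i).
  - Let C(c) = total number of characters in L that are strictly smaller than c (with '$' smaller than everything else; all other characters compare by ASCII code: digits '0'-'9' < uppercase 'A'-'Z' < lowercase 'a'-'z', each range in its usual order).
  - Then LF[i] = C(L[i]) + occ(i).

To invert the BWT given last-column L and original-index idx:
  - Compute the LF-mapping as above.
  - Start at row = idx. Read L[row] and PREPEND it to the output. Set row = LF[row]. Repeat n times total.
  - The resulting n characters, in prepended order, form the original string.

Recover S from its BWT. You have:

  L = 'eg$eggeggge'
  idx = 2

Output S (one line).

Answer: eegeggggge$

Derivation:
LF mapping: 1 5 0 2 6 7 3 8 9 10 4
Walk LF starting at row 2, prepending L[row]:
  step 1: row=2, L[2]='$', prepend. Next row=LF[2]=0
  step 2: row=0, L[0]='e', prepend. Next row=LF[0]=1
  step 3: row=1, L[1]='g', prepend. Next row=LF[1]=5
  step 4: row=5, L[5]='g', prepend. Next row=LF[5]=7
  step 5: row=7, L[7]='g', prepend. Next row=LF[7]=8
  step 6: row=8, L[8]='g', prepend. Next row=LF[8]=9
  step 7: row=9, L[9]='g', prepend. Next row=LF[9]=10
  step 8: row=10, L[10]='e', prepend. Next row=LF[10]=4
  step 9: row=4, L[4]='g', prepend. Next row=LF[4]=6
  step 10: row=6, L[6]='e', prepend. Next row=LF[6]=3
  step 11: row=3, L[3]='e', prepend. Next row=LF[3]=2
Reversed output: eegeggggge$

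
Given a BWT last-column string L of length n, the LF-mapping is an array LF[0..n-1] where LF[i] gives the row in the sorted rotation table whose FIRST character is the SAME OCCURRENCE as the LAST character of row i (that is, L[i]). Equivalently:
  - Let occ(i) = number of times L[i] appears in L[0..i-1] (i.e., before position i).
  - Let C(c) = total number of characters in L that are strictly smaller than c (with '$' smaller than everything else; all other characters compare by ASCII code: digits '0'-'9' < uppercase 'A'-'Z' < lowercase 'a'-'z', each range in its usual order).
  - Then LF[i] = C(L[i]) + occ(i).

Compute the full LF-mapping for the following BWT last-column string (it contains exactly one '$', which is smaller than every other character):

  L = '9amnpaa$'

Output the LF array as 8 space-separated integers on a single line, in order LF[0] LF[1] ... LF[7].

Answer: 1 2 5 6 7 3 4 0

Derivation:
Char counts: '$':1, '9':1, 'a':3, 'm':1, 'n':1, 'p':1
C (first-col start): C('$')=0, C('9')=1, C('a')=2, C('m')=5, C('n')=6, C('p')=7
L[0]='9': occ=0, LF[0]=C('9')+0=1+0=1
L[1]='a': occ=0, LF[1]=C('a')+0=2+0=2
L[2]='m': occ=0, LF[2]=C('m')+0=5+0=5
L[3]='n': occ=0, LF[3]=C('n')+0=6+0=6
L[4]='p': occ=0, LF[4]=C('p')+0=7+0=7
L[5]='a': occ=1, LF[5]=C('a')+1=2+1=3
L[6]='a': occ=2, LF[6]=C('a')+2=2+2=4
L[7]='$': occ=0, LF[7]=C('$')+0=0+0=0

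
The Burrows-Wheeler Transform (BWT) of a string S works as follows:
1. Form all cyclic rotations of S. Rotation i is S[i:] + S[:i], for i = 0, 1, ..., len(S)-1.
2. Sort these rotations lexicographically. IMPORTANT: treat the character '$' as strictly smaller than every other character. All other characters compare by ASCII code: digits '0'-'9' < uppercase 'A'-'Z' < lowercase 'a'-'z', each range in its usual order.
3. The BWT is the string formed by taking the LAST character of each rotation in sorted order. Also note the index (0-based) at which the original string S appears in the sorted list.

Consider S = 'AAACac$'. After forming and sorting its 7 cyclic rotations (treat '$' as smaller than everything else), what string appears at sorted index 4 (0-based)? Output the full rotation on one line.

All 7 rotations (rotation i = S[i:]+S[:i]):
  rot[0] = AAACac$
  rot[1] = AACac$A
  rot[2] = ACac$AA
  rot[3] = Cac$AAA
  rot[4] = ac$AAAC
  rot[5] = c$AAACa
  rot[6] = $AAACac
Sorted (with $ < everything):
  sorted[0] = $AAACac
  sorted[1] = AAACac$
  sorted[2] = AACac$A
  sorted[3] = ACac$AA
  sorted[4] = Cac$AAA
  sorted[5] = ac$AAAC
  sorted[6] = c$AAACa
sorted[4] = Cac$AAA

Answer: Cac$AAA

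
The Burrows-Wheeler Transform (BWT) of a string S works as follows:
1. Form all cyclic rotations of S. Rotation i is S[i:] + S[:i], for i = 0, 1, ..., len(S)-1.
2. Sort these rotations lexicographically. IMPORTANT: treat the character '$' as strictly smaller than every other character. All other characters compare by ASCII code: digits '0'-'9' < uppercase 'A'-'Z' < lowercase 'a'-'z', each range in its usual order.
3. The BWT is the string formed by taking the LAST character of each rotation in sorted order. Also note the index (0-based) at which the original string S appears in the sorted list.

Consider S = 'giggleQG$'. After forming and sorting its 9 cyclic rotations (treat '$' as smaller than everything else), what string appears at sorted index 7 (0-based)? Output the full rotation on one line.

All 9 rotations (rotation i = S[i:]+S[:i]):
  rot[0] = giggleQG$
  rot[1] = iggleQG$g
  rot[2] = ggleQG$gi
  rot[3] = gleQG$gig
  rot[4] = leQG$gigg
  rot[5] = eQG$giggl
  rot[6] = QG$giggle
  rot[7] = G$giggleQ
  rot[8] = $giggleQG
Sorted (with $ < everything):
  sorted[0] = $giggleQG
  sorted[1] = G$giggleQ
  sorted[2] = QG$giggle
  sorted[3] = eQG$giggl
  sorted[4] = ggleQG$gi
  sorted[5] = giggleQG$
  sorted[6] = gleQG$gig
  sorted[7] = iggleQG$g
  sorted[8] = leQG$gigg
sorted[7] = iggleQG$g

Answer: iggleQG$g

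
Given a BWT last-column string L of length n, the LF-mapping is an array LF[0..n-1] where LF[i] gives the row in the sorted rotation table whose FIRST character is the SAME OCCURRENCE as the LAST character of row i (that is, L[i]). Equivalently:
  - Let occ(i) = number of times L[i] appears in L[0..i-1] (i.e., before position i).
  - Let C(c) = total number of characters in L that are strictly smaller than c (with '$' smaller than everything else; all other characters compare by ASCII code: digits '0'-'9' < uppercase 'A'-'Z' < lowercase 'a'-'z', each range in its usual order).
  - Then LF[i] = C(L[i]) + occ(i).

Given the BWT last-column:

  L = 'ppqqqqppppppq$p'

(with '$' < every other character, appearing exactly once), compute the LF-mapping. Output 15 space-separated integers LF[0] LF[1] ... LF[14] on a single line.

Char counts: '$':1, 'p':9, 'q':5
C (first-col start): C('$')=0, C('p')=1, C('q')=10
L[0]='p': occ=0, LF[0]=C('p')+0=1+0=1
L[1]='p': occ=1, LF[1]=C('p')+1=1+1=2
L[2]='q': occ=0, LF[2]=C('q')+0=10+0=10
L[3]='q': occ=1, LF[3]=C('q')+1=10+1=11
L[4]='q': occ=2, LF[4]=C('q')+2=10+2=12
L[5]='q': occ=3, LF[5]=C('q')+3=10+3=13
L[6]='p': occ=2, LF[6]=C('p')+2=1+2=3
L[7]='p': occ=3, LF[7]=C('p')+3=1+3=4
L[8]='p': occ=4, LF[8]=C('p')+4=1+4=5
L[9]='p': occ=5, LF[9]=C('p')+5=1+5=6
L[10]='p': occ=6, LF[10]=C('p')+6=1+6=7
L[11]='p': occ=7, LF[11]=C('p')+7=1+7=8
L[12]='q': occ=4, LF[12]=C('q')+4=10+4=14
L[13]='$': occ=0, LF[13]=C('$')+0=0+0=0
L[14]='p': occ=8, LF[14]=C('p')+8=1+8=9

Answer: 1 2 10 11 12 13 3 4 5 6 7 8 14 0 9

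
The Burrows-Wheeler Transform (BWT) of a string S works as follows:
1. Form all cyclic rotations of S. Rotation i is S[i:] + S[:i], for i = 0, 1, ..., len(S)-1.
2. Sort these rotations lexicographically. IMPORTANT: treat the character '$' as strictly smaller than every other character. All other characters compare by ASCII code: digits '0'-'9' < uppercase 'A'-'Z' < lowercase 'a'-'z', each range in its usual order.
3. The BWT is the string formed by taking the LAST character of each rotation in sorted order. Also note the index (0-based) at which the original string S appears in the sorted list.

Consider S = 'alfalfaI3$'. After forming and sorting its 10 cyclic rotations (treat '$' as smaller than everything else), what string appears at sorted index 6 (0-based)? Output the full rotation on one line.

Answer: faI3$alfal

Derivation:
All 10 rotations (rotation i = S[i:]+S[:i]):
  rot[0] = alfalfaI3$
  rot[1] = lfalfaI3$a
  rot[2] = falfaI3$al
  rot[3] = alfaI3$alf
  rot[4] = lfaI3$alfa
  rot[5] = faI3$alfal
  rot[6] = aI3$alfalf
  rot[7] = I3$alfalfa
  rot[8] = 3$alfalfaI
  rot[9] = $alfalfaI3
Sorted (with $ < everything):
  sorted[0] = $alfalfaI3
  sorted[1] = 3$alfalfaI
  sorted[2] = I3$alfalfa
  sorted[3] = aI3$alfalf
  sorted[4] = alfaI3$alf
  sorted[5] = alfalfaI3$
  sorted[6] = faI3$alfal
  sorted[7] = falfaI3$al
  sorted[8] = lfaI3$alfa
  sorted[9] = lfalfaI3$a
sorted[6] = faI3$alfal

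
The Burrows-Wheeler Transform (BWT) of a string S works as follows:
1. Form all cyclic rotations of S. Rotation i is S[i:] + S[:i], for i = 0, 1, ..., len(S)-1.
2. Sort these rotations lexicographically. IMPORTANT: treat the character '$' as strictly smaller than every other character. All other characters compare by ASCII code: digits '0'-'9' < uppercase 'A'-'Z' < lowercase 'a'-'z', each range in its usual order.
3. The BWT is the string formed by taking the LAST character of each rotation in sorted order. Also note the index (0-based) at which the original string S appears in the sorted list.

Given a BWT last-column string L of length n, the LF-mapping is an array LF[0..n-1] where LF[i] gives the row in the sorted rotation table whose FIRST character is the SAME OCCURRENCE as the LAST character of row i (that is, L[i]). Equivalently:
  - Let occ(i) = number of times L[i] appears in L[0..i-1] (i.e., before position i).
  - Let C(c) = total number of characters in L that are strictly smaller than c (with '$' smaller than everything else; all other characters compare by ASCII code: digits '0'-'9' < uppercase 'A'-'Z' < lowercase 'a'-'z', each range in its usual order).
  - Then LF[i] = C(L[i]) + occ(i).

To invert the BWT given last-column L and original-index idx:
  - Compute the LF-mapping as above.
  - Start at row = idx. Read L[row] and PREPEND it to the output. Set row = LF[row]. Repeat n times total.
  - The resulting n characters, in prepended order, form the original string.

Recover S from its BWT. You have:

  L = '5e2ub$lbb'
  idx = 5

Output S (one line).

Answer: bubble25$

Derivation:
LF mapping: 2 6 1 8 3 0 7 4 5
Walk LF starting at row 5, prepending L[row]:
  step 1: row=5, L[5]='$', prepend. Next row=LF[5]=0
  step 2: row=0, L[0]='5', prepend. Next row=LF[0]=2
  step 3: row=2, L[2]='2', prepend. Next row=LF[2]=1
  step 4: row=1, L[1]='e', prepend. Next row=LF[1]=6
  step 5: row=6, L[6]='l', prepend. Next row=LF[6]=7
  step 6: row=7, L[7]='b', prepend. Next row=LF[7]=4
  step 7: row=4, L[4]='b', prepend. Next row=LF[4]=3
  step 8: row=3, L[3]='u', prepend. Next row=LF[3]=8
  step 9: row=8, L[8]='b', prepend. Next row=LF[8]=5
Reversed output: bubble25$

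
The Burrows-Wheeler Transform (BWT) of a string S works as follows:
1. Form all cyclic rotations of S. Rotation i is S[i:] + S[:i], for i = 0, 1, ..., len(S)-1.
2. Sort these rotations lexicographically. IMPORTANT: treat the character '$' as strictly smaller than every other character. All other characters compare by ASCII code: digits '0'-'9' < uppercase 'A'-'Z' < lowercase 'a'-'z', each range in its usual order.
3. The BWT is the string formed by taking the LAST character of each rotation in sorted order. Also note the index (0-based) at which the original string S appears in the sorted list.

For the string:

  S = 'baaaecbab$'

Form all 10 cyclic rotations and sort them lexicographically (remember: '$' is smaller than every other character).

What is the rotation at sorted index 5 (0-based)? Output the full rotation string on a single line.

Answer: b$baaaecba

Derivation:
All 10 rotations (rotation i = S[i:]+S[:i]):
  rot[0] = baaaecbab$
  rot[1] = aaaecbab$b
  rot[2] = aaecbab$ba
  rot[3] = aecbab$baa
  rot[4] = ecbab$baaa
  rot[5] = cbab$baaae
  rot[6] = bab$baaaec
  rot[7] = ab$baaaecb
  rot[8] = b$baaaecba
  rot[9] = $baaaecbab
Sorted (with $ < everything):
  sorted[0] = $baaaecbab
  sorted[1] = aaaecbab$b
  sorted[2] = aaecbab$ba
  sorted[3] = ab$baaaecb
  sorted[4] = aecbab$baa
  sorted[5] = b$baaaecba
  sorted[6] = baaaecbab$
  sorted[7] = bab$baaaec
  sorted[8] = cbab$baaae
  sorted[9] = ecbab$baaa
sorted[5] = b$baaaecba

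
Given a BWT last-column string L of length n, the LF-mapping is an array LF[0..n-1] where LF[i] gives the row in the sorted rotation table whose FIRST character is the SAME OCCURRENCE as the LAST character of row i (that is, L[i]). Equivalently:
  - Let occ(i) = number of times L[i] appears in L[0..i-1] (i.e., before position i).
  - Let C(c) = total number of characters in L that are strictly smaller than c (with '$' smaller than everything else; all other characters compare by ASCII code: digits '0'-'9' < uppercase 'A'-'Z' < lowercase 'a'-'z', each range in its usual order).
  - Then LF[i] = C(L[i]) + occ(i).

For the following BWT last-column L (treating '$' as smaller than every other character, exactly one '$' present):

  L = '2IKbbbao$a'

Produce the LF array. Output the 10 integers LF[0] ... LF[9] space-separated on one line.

Char counts: '$':1, '2':1, 'I':1, 'K':1, 'a':2, 'b':3, 'o':1
C (first-col start): C('$')=0, C('2')=1, C('I')=2, C('K')=3, C('a')=4, C('b')=6, C('o')=9
L[0]='2': occ=0, LF[0]=C('2')+0=1+0=1
L[1]='I': occ=0, LF[1]=C('I')+0=2+0=2
L[2]='K': occ=0, LF[2]=C('K')+0=3+0=3
L[3]='b': occ=0, LF[3]=C('b')+0=6+0=6
L[4]='b': occ=1, LF[4]=C('b')+1=6+1=7
L[5]='b': occ=2, LF[5]=C('b')+2=6+2=8
L[6]='a': occ=0, LF[6]=C('a')+0=4+0=4
L[7]='o': occ=0, LF[7]=C('o')+0=9+0=9
L[8]='$': occ=0, LF[8]=C('$')+0=0+0=0
L[9]='a': occ=1, LF[9]=C('a')+1=4+1=5

Answer: 1 2 3 6 7 8 4 9 0 5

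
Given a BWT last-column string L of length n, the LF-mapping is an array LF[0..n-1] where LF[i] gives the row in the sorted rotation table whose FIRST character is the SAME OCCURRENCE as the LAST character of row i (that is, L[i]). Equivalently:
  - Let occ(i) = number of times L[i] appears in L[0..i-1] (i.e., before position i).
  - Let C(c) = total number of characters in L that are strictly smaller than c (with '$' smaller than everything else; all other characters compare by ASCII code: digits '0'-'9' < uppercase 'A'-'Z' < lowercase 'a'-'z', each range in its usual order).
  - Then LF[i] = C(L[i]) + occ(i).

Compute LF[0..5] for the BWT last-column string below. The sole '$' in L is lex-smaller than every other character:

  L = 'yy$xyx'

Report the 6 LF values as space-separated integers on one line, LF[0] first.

Char counts: '$':1, 'x':2, 'y':3
C (first-col start): C('$')=0, C('x')=1, C('y')=3
L[0]='y': occ=0, LF[0]=C('y')+0=3+0=3
L[1]='y': occ=1, LF[1]=C('y')+1=3+1=4
L[2]='$': occ=0, LF[2]=C('$')+0=0+0=0
L[3]='x': occ=0, LF[3]=C('x')+0=1+0=1
L[4]='y': occ=2, LF[4]=C('y')+2=3+2=5
L[5]='x': occ=1, LF[5]=C('x')+1=1+1=2

Answer: 3 4 0 1 5 2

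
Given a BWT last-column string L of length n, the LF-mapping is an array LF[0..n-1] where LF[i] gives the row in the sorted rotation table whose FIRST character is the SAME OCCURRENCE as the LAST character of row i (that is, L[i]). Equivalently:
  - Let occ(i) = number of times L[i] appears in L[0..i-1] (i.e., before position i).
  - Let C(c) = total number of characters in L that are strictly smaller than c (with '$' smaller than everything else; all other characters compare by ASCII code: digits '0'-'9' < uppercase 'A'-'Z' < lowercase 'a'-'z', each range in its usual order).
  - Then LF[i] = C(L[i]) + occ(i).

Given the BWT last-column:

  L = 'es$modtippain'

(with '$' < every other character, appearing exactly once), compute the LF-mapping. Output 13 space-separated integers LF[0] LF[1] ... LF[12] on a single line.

Answer: 3 11 0 6 8 2 12 4 9 10 1 5 7

Derivation:
Char counts: '$':1, 'a':1, 'd':1, 'e':1, 'i':2, 'm':1, 'n':1, 'o':1, 'p':2, 's':1, 't':1
C (first-col start): C('$')=0, C('a')=1, C('d')=2, C('e')=3, C('i')=4, C('m')=6, C('n')=7, C('o')=8, C('p')=9, C('s')=11, C('t')=12
L[0]='e': occ=0, LF[0]=C('e')+0=3+0=3
L[1]='s': occ=0, LF[1]=C('s')+0=11+0=11
L[2]='$': occ=0, LF[2]=C('$')+0=0+0=0
L[3]='m': occ=0, LF[3]=C('m')+0=6+0=6
L[4]='o': occ=0, LF[4]=C('o')+0=8+0=8
L[5]='d': occ=0, LF[5]=C('d')+0=2+0=2
L[6]='t': occ=0, LF[6]=C('t')+0=12+0=12
L[7]='i': occ=0, LF[7]=C('i')+0=4+0=4
L[8]='p': occ=0, LF[8]=C('p')+0=9+0=9
L[9]='p': occ=1, LF[9]=C('p')+1=9+1=10
L[10]='a': occ=0, LF[10]=C('a')+0=1+0=1
L[11]='i': occ=1, LF[11]=C('i')+1=4+1=5
L[12]='n': occ=0, LF[12]=C('n')+0=7+0=7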